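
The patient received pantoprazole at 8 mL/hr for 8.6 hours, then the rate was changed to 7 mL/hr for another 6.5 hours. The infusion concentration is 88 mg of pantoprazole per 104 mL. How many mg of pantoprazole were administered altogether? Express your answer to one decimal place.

Concentration = 88 mg ÷ 104 mL = 0.8461538 mg/mL
Stage 1: 8 mL/hr × 8.6 hr = 68.8 mL → 68.8 mL × 0.8461538 mg/mL = 58.21538 mg
Stage 2: 7 mL/hr × 6.5 hr = 45.5 mL → 45.5 mL × 0.8461538 mg/mL = 38.5 mg
Total = 58.21538 + 38.5 = 96.71538 mg

96.7 mg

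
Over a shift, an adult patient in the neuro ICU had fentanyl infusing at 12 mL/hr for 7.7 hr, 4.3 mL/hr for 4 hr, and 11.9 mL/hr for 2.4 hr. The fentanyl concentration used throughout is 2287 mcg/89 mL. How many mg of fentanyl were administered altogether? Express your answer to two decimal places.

Concentration = 2287 mcg ÷ 89 mL = 25.69663 mcg/mL
Stage 1: 12 mL/hr × 7.7 hr = 92.4 mL → 92.4 mL × 25.69663 mcg/mL = 2374.369 mcg
Stage 2: 4.3 mL/hr × 4 hr = 17.2 mL → 17.2 mL × 25.69663 mcg/mL = 441.982 mcg
Stage 3: 11.9 mL/hr × 2.4 hr = 28.56 mL → 28.56 mL × 25.69663 mcg/mL = 733.8957 mcg
Total = 2374.369 + 441.982 + 733.8957 = 3550.246 mcg = 3.550246 mg

3.55 mg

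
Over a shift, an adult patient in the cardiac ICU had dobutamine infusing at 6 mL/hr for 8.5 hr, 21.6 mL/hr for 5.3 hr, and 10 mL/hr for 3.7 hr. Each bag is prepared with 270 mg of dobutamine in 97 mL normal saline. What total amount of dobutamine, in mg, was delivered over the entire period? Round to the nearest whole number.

564 mg

Concentration = 270 mg ÷ 97 mL = 2.783505 mg/mL
Stage 1: 6 mL/hr × 8.5 hr = 51 mL → 51 mL × 2.783505 mg/mL = 141.9588 mg
Stage 2: 21.6 mL/hr × 5.3 hr = 114.48 mL → 114.48 mL × 2.783505 mg/mL = 318.6557 mg
Stage 3: 10 mL/hr × 3.7 hr = 37 mL → 37 mL × 2.783505 mg/mL = 102.9897 mg
Total = 141.9588 + 318.6557 + 102.9897 = 563.6041 mg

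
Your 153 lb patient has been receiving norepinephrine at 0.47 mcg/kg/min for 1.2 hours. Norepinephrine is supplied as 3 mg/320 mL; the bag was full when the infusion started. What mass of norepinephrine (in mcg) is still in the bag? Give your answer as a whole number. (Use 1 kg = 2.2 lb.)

647 mcg

Weight = 153 lb ÷ 2.2 lb/kg = 69.54545 kg
Dose = 0.47 mcg/kg/min × 69.54545 kg = 32.68636 mcg/min
32.68636 mcg/min × 60 min/hr = 1961.182 mcg/hr
Concentration = 3 mg ÷ 320 mL = 0.009375 mg/mL = 9.375 mcg/mL
Rate = 1961.182 mcg/hr ÷ 9.375 mcg/mL = 209.1927 mL/hr
Volume infused = 209.1927 mL/hr × 1.2 hr = 251.0313 mL
Volume remaining = 320 − 251.0313 = 68.96873 mL
Drug remaining = 68.96873 mL × 9.375 mcg/mL = 646.5818 mcg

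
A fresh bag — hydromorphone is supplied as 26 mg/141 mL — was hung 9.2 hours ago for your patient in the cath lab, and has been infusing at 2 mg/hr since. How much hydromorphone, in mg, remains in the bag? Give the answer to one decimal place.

Concentration = 26 mg ÷ 141 mL = 0.1843972 mg/mL
Rate = 2 mg/hr ÷ 0.1843972 mg/mL = 10.84615 mL/hr
Volume infused = 10.84615 mL/hr × 9.2 hr = 99.78462 mL
Volume remaining = 141 − 99.78462 = 41.21538 mL
Drug remaining = 41.21538 mL × 0.1843972 mg/mL = 7.6 mg

7.6 mg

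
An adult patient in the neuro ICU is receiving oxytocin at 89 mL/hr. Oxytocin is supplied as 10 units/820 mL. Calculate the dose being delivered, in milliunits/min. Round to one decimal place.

18.1 milliunits/min

Concentration = 10 units ÷ 820 mL = 0.01219512 units/mL = 12.19512 milliunits/mL
Drug rate = 89 mL/hr × 12.19512 milliunits/mL = 1085.366 milliunits/hr
1085.366 milliunits/hr ÷ 60 min/hr = 18.08943 milliunits/min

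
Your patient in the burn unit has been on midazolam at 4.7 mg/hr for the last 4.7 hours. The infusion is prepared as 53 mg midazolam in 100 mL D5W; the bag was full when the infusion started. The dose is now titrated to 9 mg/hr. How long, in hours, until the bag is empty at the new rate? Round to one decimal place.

3.4 hours

Initial rate:
Concentration = 53 mg ÷ 100 mL = 0.53 mg/mL
Rate = 4.7 mg/hr ÷ 0.53 mg/mL = 8.867925 mL/hr
Volume infused so far = 8.867925 mL/hr × 4.7 hr = 41.67925 mL
Volume remaining = 100 − 41.67925 = 58.32075 mL
New rate:
Rate = 9 mg/hr ÷ 0.53 mg/mL = 16.98113 mL/hr
Time remaining = 58.32075 mL ÷ 16.98113 mL/hr = 3.434444 hr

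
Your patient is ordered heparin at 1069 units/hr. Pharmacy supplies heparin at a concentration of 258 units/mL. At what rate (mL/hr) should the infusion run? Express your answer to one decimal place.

Rate = 1069 units/hr ÷ 258 units/mL = 4.143411 mL/hr

4.1 mL/hr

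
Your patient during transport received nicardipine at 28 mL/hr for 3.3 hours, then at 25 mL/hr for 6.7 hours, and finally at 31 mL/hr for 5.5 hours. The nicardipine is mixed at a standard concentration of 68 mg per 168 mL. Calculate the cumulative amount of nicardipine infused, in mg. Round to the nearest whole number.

Concentration = 68 mg ÷ 168 mL = 0.4047619 mg/mL
Stage 1: 28 mL/hr × 3.3 hr = 92.4 mL → 92.4 mL × 0.4047619 mg/mL = 37.4 mg
Stage 2: 25 mL/hr × 6.7 hr = 167.5 mL → 167.5 mL × 0.4047619 mg/mL = 67.79762 mg
Stage 3: 31 mL/hr × 5.5 hr = 170.5 mL → 170.5 mL × 0.4047619 mg/mL = 69.0119 mg
Total = 37.4 + 67.79762 + 69.0119 = 174.2095 mg

174 mg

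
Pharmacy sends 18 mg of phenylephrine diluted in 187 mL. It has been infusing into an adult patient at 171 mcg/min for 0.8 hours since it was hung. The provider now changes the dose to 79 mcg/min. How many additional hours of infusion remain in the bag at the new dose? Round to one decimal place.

Initial rate:
171 mcg/min × 60 min/hr = 10260 mcg/hr
Concentration = 18 mg ÷ 187 mL = 0.09625668 mg/mL = 96.25668 mcg/mL
Rate = 10260 mcg/hr ÷ 96.25668 mcg/mL = 106.59 mL/hr
Volume infused so far = 106.59 mL/hr × 0.8 hr = 85.272 mL
Volume remaining = 187 − 85.272 = 101.728 mL
New rate:
79 mcg/min × 60 min/hr = 4740 mcg/hr
Rate = 4740 mcg/hr ÷ 96.25668 mcg/mL = 49.24333 mL/hr
Time remaining = 101.728 mL ÷ 49.24333 mL/hr = 2.065823 hr

2.1 hours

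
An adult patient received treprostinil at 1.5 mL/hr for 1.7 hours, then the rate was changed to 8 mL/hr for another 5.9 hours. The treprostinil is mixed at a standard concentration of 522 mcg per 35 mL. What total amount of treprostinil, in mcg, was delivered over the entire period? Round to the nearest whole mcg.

Concentration = 522 mcg ÷ 35 mL = 14.91429 mcg/mL
Stage 1: 1.5 mL/hr × 1.7 hr = 2.55 mL → 2.55 mL × 14.91429 mcg/mL = 38.03143 mcg
Stage 2: 8 mL/hr × 5.9 hr = 47.2 mL → 47.2 mL × 14.91429 mcg/mL = 703.9543 mcg
Total = 38.03143 + 703.9543 = 741.9857 mcg

742 mcg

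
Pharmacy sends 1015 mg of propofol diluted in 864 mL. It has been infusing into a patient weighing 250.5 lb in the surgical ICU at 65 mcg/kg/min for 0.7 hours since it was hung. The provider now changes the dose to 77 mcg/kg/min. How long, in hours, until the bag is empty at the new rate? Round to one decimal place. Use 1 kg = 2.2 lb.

Initial rate:
Weight = 250.5 lb ÷ 2.2 lb/kg = 113.8636 kg
Dose = 65 mcg/kg/min × 113.8636 kg = 7401.136 mcg/min
7401.136 mcg/min × 60 min/hr = 444068.2 mcg/hr
Concentration = 1015 mg ÷ 864 mL = 1.174769 mg/mL = 1174.769 mcg/mL
Rate = 444068.2 mcg/hr ÷ 1174.769 mcg/mL = 378.0048 mL/hr
Volume infused so far = 378.0048 mL/hr × 0.7 hr = 264.6034 mL
Volume remaining = 864 − 264.6034 = 599.3966 mL
New rate:
Dose = 77 mcg/kg/min × 113.8636 kg = 8767.5 mcg/min
8767.5 mcg/min × 60 min/hr = 526050 mcg/hr
Rate = 526050 mcg/hr ÷ 1174.769 mcg/mL = 447.7903 mL/hr
Time remaining = 599.3966 mL ÷ 447.7903 mL/hr = 1.338565 hr

1.3 hours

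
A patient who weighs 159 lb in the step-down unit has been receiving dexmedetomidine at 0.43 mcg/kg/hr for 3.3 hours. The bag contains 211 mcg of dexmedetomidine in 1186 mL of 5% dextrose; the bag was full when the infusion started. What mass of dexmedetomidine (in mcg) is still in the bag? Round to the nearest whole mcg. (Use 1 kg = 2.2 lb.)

108 mcg

Weight = 159 lb ÷ 2.2 lb/kg = 72.27273 kg
Dose = 0.43 mcg/kg/hr × 72.27273 kg = 31.07727 mcg/hr
Concentration = 211 mcg ÷ 1186 mL = 0.1779089 mcg/mL
Rate = 31.07727 mcg/hr ÷ 0.1779089 mcg/mL = 174.6808 mL/hr
Volume infused = 174.6808 mL/hr × 3.3 hr = 576.4466 mL
Volume remaining = 1186 − 576.4466 = 609.5534 mL
Drug remaining = 609.5534 mL × 0.1779089 mcg/mL = 108.445 mcg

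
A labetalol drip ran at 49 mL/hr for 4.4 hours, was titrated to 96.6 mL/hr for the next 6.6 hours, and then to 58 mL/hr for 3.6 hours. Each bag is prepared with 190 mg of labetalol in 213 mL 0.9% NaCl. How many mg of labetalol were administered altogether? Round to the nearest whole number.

947 mg

Concentration = 190 mg ÷ 213 mL = 0.8920188 mg/mL
Stage 1: 49 mL/hr × 4.4 hr = 215.6 mL → 215.6 mL × 0.8920188 mg/mL = 192.3192 mg
Stage 2: 96.6 mL/hr × 6.6 hr = 637.56 mL → 637.56 mL × 0.8920188 mg/mL = 568.7155 mg
Stage 3: 58 mL/hr × 3.6 hr = 208.8 mL → 208.8 mL × 0.8920188 mg/mL = 186.2535 mg
Total = 192.3192 + 568.7155 + 186.2535 = 947.2883 mg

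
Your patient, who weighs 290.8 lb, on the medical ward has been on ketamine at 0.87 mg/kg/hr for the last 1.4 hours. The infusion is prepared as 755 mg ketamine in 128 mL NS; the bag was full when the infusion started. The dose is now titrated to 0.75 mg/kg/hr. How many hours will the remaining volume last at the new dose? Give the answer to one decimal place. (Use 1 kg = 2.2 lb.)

Initial rate:
Weight = 290.8 lb ÷ 2.2 lb/kg = 132.1818 kg
Dose = 0.87 mg/kg/hr × 132.1818 kg = 114.9982 mg/hr
Concentration = 755 mg ÷ 128 mL = 5.898438 mg/mL
Rate = 114.9982 mg/hr ÷ 5.898438 mg/mL = 19.49638 mL/hr
Volume infused so far = 19.49638 mL/hr × 1.4 hr = 27.29493 mL
Volume remaining = 128 − 27.29493 = 100.7051 mL
New rate:
Dose = 0.75 mg/kg/hr × 132.1818 kg = 99.13636 mg/hr
Rate = 99.13636 mg/hr ÷ 5.898438 mg/mL = 16.80722 mL/hr
Time remaining = 100.7051 mL ÷ 16.80722 mL/hr = 5.991773 hr

6.0 hours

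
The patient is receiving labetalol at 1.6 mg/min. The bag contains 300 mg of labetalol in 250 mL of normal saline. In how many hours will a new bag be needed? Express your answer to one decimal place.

3.1 hours

1.6 mg/min × 60 min/hr = 96 mg/hr
Concentration = 300 mg ÷ 250 mL = 1.2 mg/mL
Rate = 96 mg/hr ÷ 1.2 mg/mL = 80 mL/hr
Duration = 250 mL ÷ 80 mL/hr = 3.125 hr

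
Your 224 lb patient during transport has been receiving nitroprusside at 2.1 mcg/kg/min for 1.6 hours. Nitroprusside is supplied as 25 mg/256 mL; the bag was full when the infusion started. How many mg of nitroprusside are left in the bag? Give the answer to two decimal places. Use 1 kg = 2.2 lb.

Weight = 224 lb ÷ 2.2 lb/kg = 101.8182 kg
Dose = 2.1 mcg/kg/min × 101.8182 kg = 213.8182 mcg/min
213.8182 mcg/min × 60 min/hr = 12829.09 mcg/hr
Concentration = 25 mg ÷ 256 mL = 0.09765625 mg/mL = 97.65625 mcg/mL
Rate = 12829.09 mcg/hr ÷ 97.65625 mcg/mL = 131.3699 mL/hr
Volume infused = 131.3699 mL/hr × 1.6 hr = 210.1918 mL
Volume remaining = 256 − 210.1918 = 45.80817 mL
Drug remaining = 45.80817 mL × 97.65625 mcg/mL = 4473.455 mcg = 4.473455 mg

4.47 mg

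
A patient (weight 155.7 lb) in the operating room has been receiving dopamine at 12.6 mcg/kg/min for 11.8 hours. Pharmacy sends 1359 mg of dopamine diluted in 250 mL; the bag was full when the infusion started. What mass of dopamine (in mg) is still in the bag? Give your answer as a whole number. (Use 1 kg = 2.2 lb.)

Weight = 155.7 lb ÷ 2.2 lb/kg = 70.77273 kg
Dose = 12.6 mcg/kg/min × 70.77273 kg = 891.7364 mcg/min
891.7364 mcg/min × 60 min/hr = 53504.18 mcg/hr
Concentration = 1359 mg ÷ 250 mL = 5.436 mg/mL = 5436 mcg/mL
Rate = 53504.18 mcg/hr ÷ 5436 mcg/mL = 9.842565 mL/hr
Volume infused = 9.842565 mL/hr × 11.8 hr = 116.1423 mL
Volume remaining = 250 − 116.1423 = 133.8577 mL
Drug remaining = 133.8577 mL × 5436 mcg/mL = 727650.7 mcg = 727.6507 mg

728 mg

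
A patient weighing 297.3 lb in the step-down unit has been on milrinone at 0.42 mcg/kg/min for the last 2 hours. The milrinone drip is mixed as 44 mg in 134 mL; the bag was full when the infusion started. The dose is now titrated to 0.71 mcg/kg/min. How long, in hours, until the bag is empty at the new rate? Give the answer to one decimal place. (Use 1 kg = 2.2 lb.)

Initial rate:
Weight = 297.3 lb ÷ 2.2 lb/kg = 135.1364 kg
Dose = 0.42 mcg/kg/min × 135.1364 kg = 56.75727 mcg/min
56.75727 mcg/min × 60 min/hr = 3405.436 mcg/hr
Concentration = 44 mg ÷ 134 mL = 0.3283582 mg/mL = 328.3582 mcg/mL
Rate = 3405.436 mcg/hr ÷ 328.3582 mcg/mL = 10.3711 mL/hr
Volume infused so far = 10.3711 mL/hr × 2 hr = 20.7422 mL
Volume remaining = 134 − 20.7422 = 113.2578 mL
New rate:
Dose = 0.71 mcg/kg/min × 135.1364 kg = 95.94682 mcg/min
95.94682 mcg/min × 60 min/hr = 5756.809 mcg/hr
Rate = 5756.809 mcg/hr ÷ 328.3582 mcg/mL = 17.5321 mL/hr
Time remaining = 113.2578 mL ÷ 17.5321 mL/hr = 6.460024 hr

6.5 hours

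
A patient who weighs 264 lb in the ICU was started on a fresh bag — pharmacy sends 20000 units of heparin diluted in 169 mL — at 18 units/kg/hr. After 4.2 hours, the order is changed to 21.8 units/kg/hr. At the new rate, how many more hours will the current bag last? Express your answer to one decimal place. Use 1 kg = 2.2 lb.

4.2 hours

Initial rate:
Weight = 264 lb ÷ 2.2 lb/kg = 120 kg
Dose = 18 units/kg/hr × 120 kg = 2160 units/hr
Concentration = 20000 units ÷ 169 mL = 118.3432 units/mL
Rate = 2160 units/hr ÷ 118.3432 units/mL = 18.252 mL/hr
Volume infused so far = 18.252 mL/hr × 4.2 hr = 76.6584 mL
Volume remaining = 169 − 76.6584 = 92.3416 mL
New rate:
Dose = 21.8 units/kg/hr × 120 kg = 2616 units/hr
Rate = 2616 units/hr ÷ 118.3432 units/mL = 22.1052 mL/hr
Time remaining = 92.3416 mL ÷ 22.1052 mL/hr = 4.17737 hr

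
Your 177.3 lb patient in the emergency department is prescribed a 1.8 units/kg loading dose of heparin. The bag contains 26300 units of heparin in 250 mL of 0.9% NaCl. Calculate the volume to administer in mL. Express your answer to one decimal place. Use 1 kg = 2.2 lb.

Weight = 177.3 lb ÷ 2.2 lb/kg = 80.59091 kg
Dose = 1.8 units/kg × 80.59091 kg = 145.0636 units
Concentration = 26300 units ÷ 250 mL = 105.2 units/mL
Volume = 145.0636 units ÷ 105.2 units/mL = 1.378932 mL

1.4 mL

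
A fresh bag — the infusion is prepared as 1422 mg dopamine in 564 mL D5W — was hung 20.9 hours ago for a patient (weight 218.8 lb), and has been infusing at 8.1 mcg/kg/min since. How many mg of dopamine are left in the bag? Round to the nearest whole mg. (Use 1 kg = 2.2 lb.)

412 mg

Weight = 218.8 lb ÷ 2.2 lb/kg = 99.45455 kg
Dose = 8.1 mcg/kg/min × 99.45455 kg = 805.5818 mcg/min
805.5818 mcg/min × 60 min/hr = 48334.91 mcg/hr
Concentration = 1422 mg ÷ 564 mL = 2.521277 mg/mL = 2521.277 mcg/mL
Rate = 48334.91 mcg/hr ÷ 2521.277 mcg/mL = 19.17081 mL/hr
Volume infused = 19.17081 mL/hr × 20.9 hr = 400.6699 mL
Volume remaining = 564 − 400.6699 = 163.3301 mL
Drug remaining = 163.3301 mL × 2521.277 mcg/mL = 411800.4 mcg = 411.8004 mg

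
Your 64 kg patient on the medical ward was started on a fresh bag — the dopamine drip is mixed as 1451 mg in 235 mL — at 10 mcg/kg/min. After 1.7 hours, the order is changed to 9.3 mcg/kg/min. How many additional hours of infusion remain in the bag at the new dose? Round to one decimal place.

Initial rate:
Dose = 10 mcg/kg/min × 64 kg = 640 mcg/min
640 mcg/min × 60 min/hr = 38400 mcg/hr
Concentration = 1451 mg ÷ 235 mL = 6.174468 mg/mL = 6174.468 mcg/mL
Rate = 38400 mcg/hr ÷ 6174.468 mcg/mL = 6.219159 mL/hr
Volume infused so far = 6.219159 mL/hr × 1.7 hr = 10.57257 mL
Volume remaining = 235 − 10.57257 = 224.4274 mL
New rate:
Dose = 9.3 mcg/kg/min × 64 kg = 595.2 mcg/min
595.2 mcg/min × 60 min/hr = 35712 mcg/hr
Rate = 35712 mcg/hr ÷ 6174.468 mcg/mL = 5.783818 mL/hr
Time remaining = 224.4274 mL ÷ 5.783818 mL/hr = 38.80264 hr

38.8 hours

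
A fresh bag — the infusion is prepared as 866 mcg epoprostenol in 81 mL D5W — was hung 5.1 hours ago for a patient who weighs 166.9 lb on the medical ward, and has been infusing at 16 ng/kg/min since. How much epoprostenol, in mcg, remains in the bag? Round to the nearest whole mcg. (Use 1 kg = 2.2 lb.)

Weight = 166.9 lb ÷ 2.2 lb/kg = 75.86364 kg
Dose = 16 ng/kg/min × 75.86364 kg = 1213.818 ng/min
1213.818 ng/min × 60 min/hr = 72829.09 ng/hr
Concentration = 866 mcg ÷ 81 mL = 10.69136 mcg/mL = 10691.36 ng/mL
Rate = 72829.09 ng/hr ÷ 10691.36 ng/mL = 6.811959 mL/hr
Volume infused = 6.811959 mL/hr × 5.1 hr = 34.74099 mL
Volume remaining = 81 − 34.74099 = 46.25901 mL
Drug remaining = 46.25901 mL × 10691.36 ng/mL = 494571.6 ng = 494.5716 mcg

495 mcg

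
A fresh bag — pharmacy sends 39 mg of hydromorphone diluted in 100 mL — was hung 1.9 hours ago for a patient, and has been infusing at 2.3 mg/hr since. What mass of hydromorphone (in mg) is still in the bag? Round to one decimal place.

Concentration = 39 mg ÷ 100 mL = 0.39 mg/mL
Rate = 2.3 mg/hr ÷ 0.39 mg/mL = 5.897436 mL/hr
Volume infused = 5.897436 mL/hr × 1.9 hr = 11.20513 mL
Volume remaining = 100 − 11.20513 = 88.79487 mL
Drug remaining = 88.79487 mL × 0.39 mg/mL = 34.63 mg

34.6 mg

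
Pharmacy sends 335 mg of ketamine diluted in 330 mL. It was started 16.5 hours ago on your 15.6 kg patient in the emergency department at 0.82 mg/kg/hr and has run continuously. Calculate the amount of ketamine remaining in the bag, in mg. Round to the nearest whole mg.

124 mg

Dose = 0.82 mg/kg/hr × 15.6 kg = 12.792 mg/hr
Concentration = 335 mg ÷ 330 mL = 1.015152 mg/mL
Rate = 12.792 mg/hr ÷ 1.015152 mg/mL = 12.60107 mL/hr
Volume infused = 12.60107 mL/hr × 16.5 hr = 207.9177 mL
Volume remaining = 330 − 207.9177 = 122.0823 mL
Drug remaining = 122.0823 mL × 1.015152 mg/mL = 123.932 mg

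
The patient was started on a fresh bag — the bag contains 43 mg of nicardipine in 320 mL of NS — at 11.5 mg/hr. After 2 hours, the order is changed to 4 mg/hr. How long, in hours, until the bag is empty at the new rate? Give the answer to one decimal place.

5.0 hours

Initial rate:
Concentration = 43 mg ÷ 320 mL = 0.134375 mg/mL
Rate = 11.5 mg/hr ÷ 0.134375 mg/mL = 85.5814 mL/hr
Volume infused so far = 85.5814 mL/hr × 2 hr = 171.1628 mL
Volume remaining = 320 − 171.1628 = 148.8372 mL
New rate:
Rate = 4 mg/hr ÷ 0.134375 mg/mL = 29.76744 mL/hr
Time remaining = 148.8372 mL ÷ 29.76744 mL/hr = 5 hr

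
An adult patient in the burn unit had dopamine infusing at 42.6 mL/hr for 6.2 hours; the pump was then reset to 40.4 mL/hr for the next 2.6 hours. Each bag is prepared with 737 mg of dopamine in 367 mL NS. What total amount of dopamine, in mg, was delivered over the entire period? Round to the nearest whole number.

Concentration = 737 mg ÷ 367 mL = 2.008174 mg/mL
Stage 1: 42.6 mL/hr × 6.2 hr = 264.12 mL → 264.12 mL × 2.008174 mg/mL = 530.399 mg
Stage 2: 40.4 mL/hr × 2.6 hr = 105.04 mL → 105.04 mL × 2.008174 mg/mL = 210.9386 mg
Total = 530.399 + 210.9386 = 741.3377 mg

741 mg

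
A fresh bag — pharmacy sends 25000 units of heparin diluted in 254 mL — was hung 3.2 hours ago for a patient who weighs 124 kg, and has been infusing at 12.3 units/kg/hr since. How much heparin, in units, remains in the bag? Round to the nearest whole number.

20119 units

Dose = 12.3 units/kg/hr × 124 kg = 1525.2 units/hr
Concentration = 25000 units ÷ 254 mL = 98.4252 units/mL
Rate = 1525.2 units/hr ÷ 98.4252 units/mL = 15.49603 mL/hr
Volume infused = 15.49603 mL/hr × 3.2 hr = 49.5873 mL
Volume remaining = 254 − 49.5873 = 204.4127 mL
Drug remaining = 204.4127 mL × 98.4252 units/mL = 20119.36 units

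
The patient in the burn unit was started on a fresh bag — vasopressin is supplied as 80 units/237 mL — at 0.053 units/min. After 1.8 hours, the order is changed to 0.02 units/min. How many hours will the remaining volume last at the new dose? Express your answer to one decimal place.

Initial rate:
0.053 units/min × 60 min/hr = 3.18 units/hr
Concentration = 80 units ÷ 237 mL = 0.3375527 units/mL
Rate = 3.18 units/hr ÷ 0.3375527 units/mL = 9.42075 mL/hr
Volume infused so far = 9.42075 mL/hr × 1.8 hr = 16.95735 mL
Volume remaining = 237 − 16.95735 = 220.0427 mL
New rate:
0.02 units/min × 60 min/hr = 1.2 units/hr
Rate = 1.2 units/hr ÷ 0.3375527 units/mL = 3.555 mL/hr
Time remaining = 220.0427 mL ÷ 3.555 mL/hr = 61.89667 hr

61.9 hours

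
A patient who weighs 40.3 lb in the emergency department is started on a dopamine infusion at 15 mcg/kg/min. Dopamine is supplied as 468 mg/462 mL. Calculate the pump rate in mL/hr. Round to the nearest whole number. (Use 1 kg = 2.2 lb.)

16 mL/hr

Weight = 40.3 lb ÷ 2.2 lb/kg = 18.31818 kg
Dose = 15 mcg/kg/min × 18.31818 kg = 274.7727 mcg/min
274.7727 mcg/min × 60 min/hr = 16486.36 mcg/hr
Concentration = 468 mg ÷ 462 mL = 1.012987 mg/mL = 1012.987 mcg/mL
Rate = 16486.36 mcg/hr ÷ 1012.987 mcg/mL = 16.275 mL/hr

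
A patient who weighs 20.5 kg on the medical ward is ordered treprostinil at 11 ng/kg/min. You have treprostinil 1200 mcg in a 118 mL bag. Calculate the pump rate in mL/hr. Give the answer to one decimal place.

1.3 mL/hr

Dose = 11 ng/kg/min × 20.5 kg = 225.5 ng/min
225.5 ng/min × 60 min/hr = 13530 ng/hr
Concentration = 1200 mcg ÷ 118 mL = 10.16949 mcg/mL = 10169.49 ng/mL
Rate = 13530 ng/hr ÷ 10169.49 ng/mL = 1.33045 mL/hr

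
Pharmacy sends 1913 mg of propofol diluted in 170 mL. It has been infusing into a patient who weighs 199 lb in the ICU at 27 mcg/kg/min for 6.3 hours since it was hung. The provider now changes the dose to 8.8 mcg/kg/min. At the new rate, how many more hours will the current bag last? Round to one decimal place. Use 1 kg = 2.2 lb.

Initial rate:
Weight = 199 lb ÷ 2.2 lb/kg = 90.45455 kg
Dose = 27 mcg/kg/min × 90.45455 kg = 2442.273 mcg/min
2442.273 mcg/min × 60 min/hr = 146536.4 mcg/hr
Concentration = 1913 mg ÷ 170 mL = 11.25294 mg/mL = 11252.94 mcg/mL
Rate = 146536.4 mcg/hr ÷ 11252.94 mcg/mL = 13.02205 mL/hr
Volume infused so far = 13.02205 mL/hr × 6.3 hr = 82.03892 mL
Volume remaining = 170 − 82.03892 = 87.96108 mL
New rate:
Dose = 8.8 mcg/kg/min × 90.45455 kg = 796 mcg/min
796 mcg/min × 60 min/hr = 47760 mcg/hr
Rate = 47760 mcg/hr ÷ 11252.94 mcg/mL = 4.244224 mL/hr
Time remaining = 87.96108 mL ÷ 4.244224 mL/hr = 20.72489 hr

20.7 hours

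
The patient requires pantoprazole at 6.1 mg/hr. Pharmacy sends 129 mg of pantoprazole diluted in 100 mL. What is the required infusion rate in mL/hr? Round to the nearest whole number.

5 mL/hr

Concentration = 129 mg ÷ 100 mL = 1.29 mg/mL
Rate = 6.1 mg/hr ÷ 1.29 mg/mL = 4.728682 mL/hr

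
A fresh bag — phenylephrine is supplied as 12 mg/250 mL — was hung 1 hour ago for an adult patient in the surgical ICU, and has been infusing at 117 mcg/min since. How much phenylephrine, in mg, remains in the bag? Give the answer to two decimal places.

4.98 mg

117 mcg/min × 60 min/hr = 7020 mcg/hr
Concentration = 12 mg ÷ 250 mL = 0.048 mg/mL = 48 mcg/mL
Rate = 7020 mcg/hr ÷ 48 mcg/mL = 146.25 mL/hr
Volume infused = 146.25 mL/hr × 1 hr = 146.25 mL
Volume remaining = 250 − 146.25 = 103.75 mL
Drug remaining = 103.75 mL × 48 mcg/mL = 4980 mcg = 4.98 mg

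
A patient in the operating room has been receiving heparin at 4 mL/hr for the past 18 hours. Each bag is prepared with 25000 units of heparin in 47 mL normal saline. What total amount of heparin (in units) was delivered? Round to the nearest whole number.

Concentration = 25000 units ÷ 47 mL = 531.9149 units/mL
Drug rate = 4 mL/hr × 531.9149 units/mL = 2127.66 units/hr
Total = 2127.66 units/hr × 18 hr = 38297.87 units

38298 units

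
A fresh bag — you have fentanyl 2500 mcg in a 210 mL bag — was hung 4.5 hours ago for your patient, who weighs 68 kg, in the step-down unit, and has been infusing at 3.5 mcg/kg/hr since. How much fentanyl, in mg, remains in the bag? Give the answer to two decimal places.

Dose = 3.5 mcg/kg/hr × 68 kg = 238 mcg/hr
Concentration = 2500 mcg ÷ 210 mL = 11.90476 mcg/mL
Rate = 238 mcg/hr ÷ 11.90476 mcg/mL = 19.992 mL/hr
Volume infused = 19.992 mL/hr × 4.5 hr = 89.964 mL
Volume remaining = 210 − 89.964 = 120.036 mL
Drug remaining = 120.036 mL × 11.90476 mcg/mL = 1429 mcg = 1.429 mg

1.43 mg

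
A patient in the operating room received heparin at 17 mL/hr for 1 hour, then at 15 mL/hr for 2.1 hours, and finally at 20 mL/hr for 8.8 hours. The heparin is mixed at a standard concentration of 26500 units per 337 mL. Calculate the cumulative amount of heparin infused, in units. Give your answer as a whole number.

Concentration = 26500 units ÷ 337 mL = 78.63501 units/mL
Stage 1: 17 mL/hr × 1 hr = 17 mL → 17 mL × 78.63501 units/mL = 1336.795 units
Stage 2: 15 mL/hr × 2.1 hr = 31.5 mL → 31.5 mL × 78.63501 units/mL = 2477.003 units
Stage 3: 20 mL/hr × 8.8 hr = 176 mL → 176 mL × 78.63501 units/mL = 13839.76 units
Total = 1336.795 + 2477.003 + 13839.76 = 17653.56 units

17654 units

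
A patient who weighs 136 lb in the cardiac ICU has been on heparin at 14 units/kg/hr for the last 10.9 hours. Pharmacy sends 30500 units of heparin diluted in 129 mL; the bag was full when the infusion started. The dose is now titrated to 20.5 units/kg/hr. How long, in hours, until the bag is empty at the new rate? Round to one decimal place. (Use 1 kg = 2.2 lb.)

Initial rate:
Weight = 136 lb ÷ 2.2 lb/kg = 61.81818 kg
Dose = 14 units/kg/hr × 61.81818 kg = 865.4545 units/hr
Concentration = 30500 units ÷ 129 mL = 236.4341 units/mL
Rate = 865.4545 units/hr ÷ 236.4341 units/mL = 3.660447 mL/hr
Volume infused so far = 3.660447 mL/hr × 10.9 hr = 39.89887 mL
Volume remaining = 129 − 39.89887 = 89.10113 mL
New rate:
Dose = 20.5 units/kg/hr × 61.81818 kg = 1267.273 units/hr
Rate = 1267.273 units/hr ÷ 236.4341 units/mL = 5.35994 mL/hr
Time remaining = 89.10113 mL ÷ 5.35994 mL/hr = 16.62353 hr

16.6 hours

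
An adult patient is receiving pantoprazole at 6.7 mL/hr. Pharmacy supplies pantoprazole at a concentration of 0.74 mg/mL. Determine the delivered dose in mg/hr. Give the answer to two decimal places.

Drug rate = 6.7 mL/hr × 0.74 mg/mL = 4.958 mg/hr

4.96 mg/hr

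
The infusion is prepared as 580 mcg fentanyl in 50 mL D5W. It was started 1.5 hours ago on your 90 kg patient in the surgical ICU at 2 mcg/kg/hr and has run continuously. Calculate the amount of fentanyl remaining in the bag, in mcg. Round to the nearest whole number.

310 mcg

Dose = 2 mcg/kg/hr × 90 kg = 180 mcg/hr
Concentration = 580 mcg ÷ 50 mL = 11.6 mcg/mL
Rate = 180 mcg/hr ÷ 11.6 mcg/mL = 15.51724 mL/hr
Volume infused = 15.51724 mL/hr × 1.5 hr = 23.27586 mL
Volume remaining = 50 − 23.27586 = 26.72414 mL
Drug remaining = 26.72414 mL × 11.6 mcg/mL = 310 mcg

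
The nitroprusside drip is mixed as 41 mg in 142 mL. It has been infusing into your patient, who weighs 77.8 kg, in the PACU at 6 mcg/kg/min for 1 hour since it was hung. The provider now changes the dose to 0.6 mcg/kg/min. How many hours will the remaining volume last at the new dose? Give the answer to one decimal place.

Initial rate:
Dose = 6 mcg/kg/min × 77.8 kg = 466.8 mcg/min
466.8 mcg/min × 60 min/hr = 28008 mcg/hr
Concentration = 41 mg ÷ 142 mL = 0.2887324 mg/mL = 288.7324 mcg/mL
Rate = 28008 mcg/hr ÷ 288.7324 mcg/mL = 97.00332 mL/hr
Volume infused so far = 97.00332 mL/hr × 1 hr = 97.00332 mL
Volume remaining = 142 − 97.00332 = 44.99668 mL
New rate:
Dose = 0.6 mcg/kg/min × 77.8 kg = 46.68 mcg/min
46.68 mcg/min × 60 min/hr = 2800.8 mcg/hr
Rate = 2800.8 mcg/hr ÷ 288.7324 mcg/mL = 9.700332 mL/hr
Time remaining = 44.99668 mL ÷ 9.700332 mL/hr = 4.638675 hr

4.6 hours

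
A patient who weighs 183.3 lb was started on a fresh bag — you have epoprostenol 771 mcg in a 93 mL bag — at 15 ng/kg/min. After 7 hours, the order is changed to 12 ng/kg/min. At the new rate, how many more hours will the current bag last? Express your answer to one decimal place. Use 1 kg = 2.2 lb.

4.1 hours

Initial rate:
Weight = 183.3 lb ÷ 2.2 lb/kg = 83.31818 kg
Dose = 15 ng/kg/min × 83.31818 kg = 1249.773 ng/min
1249.773 ng/min × 60 min/hr = 74986.36 ng/hr
Concentration = 771 mcg ÷ 93 mL = 8.290323 mcg/mL = 8290.323 ng/mL
Rate = 74986.36 ng/hr ÷ 8290.323 ng/mL = 9.045048 mL/hr
Volume infused so far = 9.045048 mL/hr × 7 hr = 63.31533 mL
Volume remaining = 93 − 63.31533 = 29.68467 mL
New rate:
Dose = 12 ng/kg/min × 83.31818 kg = 999.8182 ng/min
999.8182 ng/min × 60 min/hr = 59989.09 ng/hr
Rate = 59989.09 ng/hr ÷ 8290.323 ng/mL = 7.236038 mL/hr
Time remaining = 29.68467 mL ÷ 7.236038 mL/hr = 4.102337 hr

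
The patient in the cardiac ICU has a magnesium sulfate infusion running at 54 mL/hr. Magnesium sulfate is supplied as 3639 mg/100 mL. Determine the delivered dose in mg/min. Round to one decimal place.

32.8 mg/min

Concentration = 3639 mg ÷ 100 mL = 36.39 mg/mL
Drug rate = 54 mL/hr × 36.39 mg/mL = 1965.06 mg/hr
1965.06 mg/hr ÷ 60 min/hr = 32.751 mg/min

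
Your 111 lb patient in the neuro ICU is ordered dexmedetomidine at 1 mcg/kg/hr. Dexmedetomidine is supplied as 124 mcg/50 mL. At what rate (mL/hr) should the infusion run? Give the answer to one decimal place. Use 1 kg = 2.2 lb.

20.3 mL/hr

Weight = 111 lb ÷ 2.2 lb/kg = 50.45455 kg
Dose = 1 mcg/kg/hr × 50.45455 kg = 50.45455 mcg/hr
Concentration = 124 mcg ÷ 50 mL = 2.48 mcg/mL
Rate = 50.45455 mcg/hr ÷ 2.48 mcg/mL = 20.34457 mL/hr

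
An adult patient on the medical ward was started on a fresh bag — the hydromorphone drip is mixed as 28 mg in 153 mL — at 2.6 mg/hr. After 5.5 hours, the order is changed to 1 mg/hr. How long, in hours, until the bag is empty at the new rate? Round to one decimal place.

Initial rate:
Concentration = 28 mg ÷ 153 mL = 0.1830065 mg/mL
Rate = 2.6 mg/hr ÷ 0.1830065 mg/mL = 14.20714 mL/hr
Volume infused so far = 14.20714 mL/hr × 5.5 hr = 78.13929 mL
Volume remaining = 153 − 78.13929 = 74.86071 mL
New rate:
Rate = 1 mg/hr ÷ 0.1830065 mg/mL = 5.464286 mL/hr
Time remaining = 74.86071 mL ÷ 5.464286 mL/hr = 13.7 hr

13.7 hours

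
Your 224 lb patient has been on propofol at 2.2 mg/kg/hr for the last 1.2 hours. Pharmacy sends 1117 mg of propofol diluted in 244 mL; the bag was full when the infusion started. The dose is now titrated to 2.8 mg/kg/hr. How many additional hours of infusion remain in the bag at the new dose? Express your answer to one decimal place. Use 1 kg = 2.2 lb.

Initial rate:
Weight = 224 lb ÷ 2.2 lb/kg = 101.8182 kg
Dose = 2.2 mg/kg/hr × 101.8182 kg = 224 mg/hr
Concentration = 1117 mg ÷ 244 mL = 4.577869 mg/mL
Rate = 224 mg/hr ÷ 4.577869 mg/mL = 48.93107 mL/hr
Volume infused so far = 48.93107 mL/hr × 1.2 hr = 58.71728 mL
Volume remaining = 244 − 58.71728 = 185.2827 mL
New rate:
Dose = 2.8 mg/kg/hr × 101.8182 kg = 285.0909 mg/hr
Rate = 285.0909 mg/hr ÷ 4.577869 mg/mL = 62.2759 mL/hr
Time remaining = 185.2827 mL ÷ 62.2759 mL/hr = 2.975191 hr

3.0 hours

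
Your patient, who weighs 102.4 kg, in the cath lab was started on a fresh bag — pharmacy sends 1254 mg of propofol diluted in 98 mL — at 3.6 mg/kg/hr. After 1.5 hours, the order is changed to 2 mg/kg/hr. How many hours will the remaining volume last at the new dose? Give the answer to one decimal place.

3.4 hours

Initial rate:
Dose = 3.6 mg/kg/hr × 102.4 kg = 368.64 mg/hr
Concentration = 1254 mg ÷ 98 mL = 12.79592 mg/mL
Rate = 368.64 mg/hr ÷ 12.79592 mg/mL = 28.80919 mL/hr
Volume infused so far = 28.80919 mL/hr × 1.5 hr = 43.21378 mL
Volume remaining = 98 − 43.21378 = 54.78622 mL
New rate:
Dose = 2 mg/kg/hr × 102.4 kg = 204.8 mg/hr
Rate = 204.8 mg/hr ÷ 12.79592 mg/mL = 16.0051 mL/hr
Time remaining = 54.78622 mL ÷ 16.0051 mL/hr = 3.423047 hr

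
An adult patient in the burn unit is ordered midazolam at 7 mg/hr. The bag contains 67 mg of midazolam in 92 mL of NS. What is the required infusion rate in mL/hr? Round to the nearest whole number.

10 mL/hr

Concentration = 67 mg ÷ 92 mL = 0.7282609 mg/mL
Rate = 7 mg/hr ÷ 0.7282609 mg/mL = 9.61194 mL/hr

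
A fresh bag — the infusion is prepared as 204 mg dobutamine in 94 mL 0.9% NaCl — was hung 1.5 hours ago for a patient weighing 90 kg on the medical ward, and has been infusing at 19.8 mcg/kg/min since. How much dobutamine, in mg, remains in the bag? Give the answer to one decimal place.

43.6 mg

Dose = 19.8 mcg/kg/min × 90 kg = 1782 mcg/min
1782 mcg/min × 60 min/hr = 106920 mcg/hr
Concentration = 204 mg ÷ 94 mL = 2.170213 mg/mL = 2170.213 mcg/mL
Rate = 106920 mcg/hr ÷ 2170.213 mcg/mL = 49.26706 mL/hr
Volume infused = 49.26706 mL/hr × 1.5 hr = 73.90059 mL
Volume remaining = 94 − 73.90059 = 20.09941 mL
Drug remaining = 20.09941 mL × 2170.213 mcg/mL = 43620 mcg = 43.62 mg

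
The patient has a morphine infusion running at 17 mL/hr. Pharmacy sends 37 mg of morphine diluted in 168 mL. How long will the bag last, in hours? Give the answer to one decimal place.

9.9 hours

Duration = 168 mL ÷ 17 mL/hr = 9.882353 hr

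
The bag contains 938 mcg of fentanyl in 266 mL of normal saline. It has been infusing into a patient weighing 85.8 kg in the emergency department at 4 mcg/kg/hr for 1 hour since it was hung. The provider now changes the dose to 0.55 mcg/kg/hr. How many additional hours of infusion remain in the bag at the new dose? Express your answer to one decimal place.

12.6 hours

Initial rate:
Dose = 4 mcg/kg/hr × 85.8 kg = 343.2 mcg/hr
Concentration = 938 mcg ÷ 266 mL = 3.526316 mcg/mL
Rate = 343.2 mcg/hr ÷ 3.526316 mcg/mL = 97.32537 mL/hr
Volume infused so far = 97.32537 mL/hr × 1 hr = 97.32537 mL
Volume remaining = 266 − 97.32537 = 168.6746 mL
New rate:
Dose = 0.55 mcg/kg/hr × 85.8 kg = 47.19 mcg/hr
Rate = 47.19 mcg/hr ÷ 3.526316 mcg/mL = 13.38224 mL/hr
Time remaining = 168.6746 mL ÷ 13.38224 mL/hr = 12.60437 hr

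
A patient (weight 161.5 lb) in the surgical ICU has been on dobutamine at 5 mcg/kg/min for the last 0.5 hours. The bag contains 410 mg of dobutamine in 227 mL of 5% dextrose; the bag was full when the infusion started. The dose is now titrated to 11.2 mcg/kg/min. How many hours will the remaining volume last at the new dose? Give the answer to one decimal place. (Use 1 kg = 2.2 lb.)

8.1 hours

Initial rate:
Weight = 161.5 lb ÷ 2.2 lb/kg = 73.40909 kg
Dose = 5 mcg/kg/min × 73.40909 kg = 367.0455 mcg/min
367.0455 mcg/min × 60 min/hr = 22022.73 mcg/hr
Concentration = 410 mg ÷ 227 mL = 1.806167 mg/mL = 1806.167 mcg/mL
Rate = 22022.73 mcg/hr ÷ 1806.167 mcg/mL = 12.19307 mL/hr
Volume infused so far = 12.19307 mL/hr × 0.5 hr = 6.096535 mL
Volume remaining = 227 − 6.096535 = 220.9035 mL
New rate:
Dose = 11.2 mcg/kg/min × 73.40909 kg = 822.1818 mcg/min
822.1818 mcg/min × 60 min/hr = 49330.91 mcg/hr
Rate = 49330.91 mcg/hr ÷ 1806.167 mcg/mL = 27.31248 mL/hr
Time remaining = 220.9035 mL ÷ 27.31248 mL/hr = 8.088005 hr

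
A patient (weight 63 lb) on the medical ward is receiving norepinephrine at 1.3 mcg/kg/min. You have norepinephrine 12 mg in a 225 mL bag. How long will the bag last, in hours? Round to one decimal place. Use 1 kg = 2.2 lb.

Weight = 63 lb ÷ 2.2 lb/kg = 28.63636 kg
Dose = 1.3 mcg/kg/min × 28.63636 kg = 37.22727 mcg/min
37.22727 mcg/min × 60 min/hr = 2233.636 mcg/hr
Concentration = 12 mg ÷ 225 mL = 0.05333333 mg/mL = 53.33333 mcg/mL
Rate = 2233.636 mcg/hr ÷ 53.33333 mcg/mL = 41.88068 mL/hr
Duration = 225 mL ÷ 41.88068 mL/hr = 5.372405 hr

5.4 hours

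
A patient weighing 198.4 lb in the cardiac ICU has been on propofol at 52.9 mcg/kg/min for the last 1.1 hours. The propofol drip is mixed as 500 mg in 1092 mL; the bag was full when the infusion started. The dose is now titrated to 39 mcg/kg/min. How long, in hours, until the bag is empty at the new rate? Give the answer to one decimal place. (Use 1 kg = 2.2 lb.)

Initial rate:
Weight = 198.4 lb ÷ 2.2 lb/kg = 90.18182 kg
Dose = 52.9 mcg/kg/min × 90.18182 kg = 4770.618 mcg/min
4770.618 mcg/min × 60 min/hr = 286237.1 mcg/hr
Concentration = 500 mg ÷ 1092 mL = 0.4578755 mg/mL = 457.8755 mcg/mL
Rate = 286237.1 mcg/hr ÷ 457.8755 mcg/mL = 625.1418 mL/hr
Volume infused so far = 625.1418 mL/hr × 1.1 hr = 687.656 mL
Volume remaining = 1092 − 687.656 = 404.344 mL
New rate:
Dose = 39 mcg/kg/min × 90.18182 kg = 3517.091 mcg/min
3517.091 mcg/min × 60 min/hr = 211025.5 mcg/hr
Rate = 211025.5 mcg/hr ÷ 457.8755 mcg/mL = 460.8796 mL/hr
Time remaining = 404.344 mL ÷ 460.8796 mL/hr = 0.8773311 hr

0.9 hours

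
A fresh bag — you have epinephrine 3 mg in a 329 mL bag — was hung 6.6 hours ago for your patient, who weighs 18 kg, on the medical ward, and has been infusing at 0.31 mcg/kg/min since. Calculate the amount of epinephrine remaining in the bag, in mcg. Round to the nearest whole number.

790 mcg

Dose = 0.31 mcg/kg/min × 18 kg = 5.58 mcg/min
5.58 mcg/min × 60 min/hr = 334.8 mcg/hr
Concentration = 3 mg ÷ 329 mL = 0.009118541 mg/mL = 9.118541 mcg/mL
Rate = 334.8 mcg/hr ÷ 9.118541 mcg/mL = 36.7164 mL/hr
Volume infused = 36.7164 mL/hr × 6.6 hr = 242.3282 mL
Volume remaining = 329 − 242.3282 = 86.67176 mL
Drug remaining = 86.67176 mL × 9.118541 mcg/mL = 790.32 mcg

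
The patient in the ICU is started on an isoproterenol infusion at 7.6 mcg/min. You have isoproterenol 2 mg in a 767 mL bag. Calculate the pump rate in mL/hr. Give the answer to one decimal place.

174.9 mL/hr

7.6 mcg/min × 60 min/hr = 456 mcg/hr
Concentration = 2 mg ÷ 767 mL = 0.002607562 mg/mL = 2.607562 mcg/mL
Rate = 456 mcg/hr ÷ 2.607562 mcg/mL = 174.876 mL/hr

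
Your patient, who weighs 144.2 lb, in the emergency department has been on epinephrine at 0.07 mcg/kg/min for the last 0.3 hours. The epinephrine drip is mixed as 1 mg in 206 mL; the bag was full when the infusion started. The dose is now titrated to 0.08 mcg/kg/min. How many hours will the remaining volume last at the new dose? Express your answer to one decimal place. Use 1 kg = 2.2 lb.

2.9 hours

Initial rate:
Weight = 144.2 lb ÷ 2.2 lb/kg = 65.54545 kg
Dose = 0.07 mcg/kg/min × 65.54545 kg = 4.588182 mcg/min
4.588182 mcg/min × 60 min/hr = 275.2909 mcg/hr
Concentration = 1 mg ÷ 206 mL = 0.004854369 mg/mL = 4.854369 mcg/mL
Rate = 275.2909 mcg/hr ÷ 4.854369 mcg/mL = 56.70993 mL/hr
Volume infused so far = 56.70993 mL/hr × 0.3 hr = 17.01298 mL
Volume remaining = 206 − 17.01298 = 188.987 mL
New rate:
Dose = 0.08 mcg/kg/min × 65.54545 kg = 5.243636 mcg/min
5.243636 mcg/min × 60 min/hr = 314.6182 mcg/hr
Rate = 314.6182 mcg/hr ÷ 4.854369 mcg/mL = 64.81135 mL/hr
Time remaining = 188.987 mL ÷ 64.81135 mL/hr = 2.915956 hr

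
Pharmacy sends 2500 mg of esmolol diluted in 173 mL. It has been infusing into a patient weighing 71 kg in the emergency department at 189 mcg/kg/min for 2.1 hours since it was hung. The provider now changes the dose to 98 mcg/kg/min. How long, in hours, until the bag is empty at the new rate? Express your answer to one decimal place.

1.9 hours

Initial rate:
Dose = 189 mcg/kg/min × 71 kg = 13419 mcg/min
13419 mcg/min × 60 min/hr = 805140 mcg/hr
Concentration = 2500 mg ÷ 173 mL = 14.45087 mg/mL = 14450.87 mcg/mL
Rate = 805140 mcg/hr ÷ 14450.87 mcg/mL = 55.71569 mL/hr
Volume infused so far = 55.71569 mL/hr × 2.1 hr = 117.0029 mL
Volume remaining = 173 − 117.0029 = 55.99706 mL
New rate:
Dose = 98 mcg/kg/min × 71 kg = 6958 mcg/min
6958 mcg/min × 60 min/hr = 417480 mcg/hr
Rate = 417480 mcg/hr ÷ 14450.87 mcg/mL = 28.88962 mL/hr
Time remaining = 55.99706 mL ÷ 28.88962 mL/hr = 1.938311 hr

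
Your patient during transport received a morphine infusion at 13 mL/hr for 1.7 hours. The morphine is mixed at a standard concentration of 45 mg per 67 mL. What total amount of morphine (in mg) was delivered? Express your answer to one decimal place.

14.8 mg

Concentration = 45 mg ÷ 67 mL = 0.6716418 mg/mL
Drug rate = 13 mL/hr × 0.6716418 mg/mL = 8.731343 mg/hr
Total = 8.731343 mg/hr × 1.7 hr = 14.84328 mg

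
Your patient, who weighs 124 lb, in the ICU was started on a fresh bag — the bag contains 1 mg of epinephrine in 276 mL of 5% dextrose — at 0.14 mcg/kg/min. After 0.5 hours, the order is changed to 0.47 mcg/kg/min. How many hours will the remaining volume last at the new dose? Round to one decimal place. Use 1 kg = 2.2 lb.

0.5 hours

Initial rate:
Weight = 124 lb ÷ 2.2 lb/kg = 56.36364 kg
Dose = 0.14 mcg/kg/min × 56.36364 kg = 7.890909 mcg/min
7.890909 mcg/min × 60 min/hr = 473.4545 mcg/hr
Concentration = 1 mg ÷ 276 mL = 0.003623188 mg/mL = 3.623188 mcg/mL
Rate = 473.4545 mcg/hr ÷ 3.623188 mcg/mL = 130.6735 mL/hr
Volume infused so far = 130.6735 mL/hr × 0.5 hr = 65.33673 mL
Volume remaining = 276 − 65.33673 = 210.6633 mL
New rate:
Dose = 0.47 mcg/kg/min × 56.36364 kg = 26.49091 mcg/min
26.49091 mcg/min × 60 min/hr = 1589.455 mcg/hr
Rate = 1589.455 mcg/hr ÷ 3.623188 mcg/mL = 438.6895 mL/hr
Time remaining = 210.6633 mL ÷ 438.6895 mL/hr = 0.4802105 hr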